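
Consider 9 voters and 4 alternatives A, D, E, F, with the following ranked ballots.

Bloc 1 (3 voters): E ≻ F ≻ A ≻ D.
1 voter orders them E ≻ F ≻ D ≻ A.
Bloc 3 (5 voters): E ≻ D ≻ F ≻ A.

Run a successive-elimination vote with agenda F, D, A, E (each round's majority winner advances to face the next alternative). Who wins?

E

Round 1: F vs D — 4–5, D advances.
Round 2: D vs A — 6–3, D advances.
Round 3: D vs E — 0–9, E advances.
The agenda winner is E.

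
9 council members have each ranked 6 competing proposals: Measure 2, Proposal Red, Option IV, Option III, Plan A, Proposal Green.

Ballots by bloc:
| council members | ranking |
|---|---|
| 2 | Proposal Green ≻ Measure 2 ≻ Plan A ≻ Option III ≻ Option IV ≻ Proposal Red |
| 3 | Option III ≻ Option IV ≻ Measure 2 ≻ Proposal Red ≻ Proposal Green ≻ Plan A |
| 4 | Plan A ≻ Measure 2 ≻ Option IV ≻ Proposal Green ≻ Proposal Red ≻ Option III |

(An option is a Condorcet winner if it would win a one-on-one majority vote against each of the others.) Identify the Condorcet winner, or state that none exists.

Measure 2

Head-to-head results (9 council members):
Measure 2 vs Proposal Red: Measure 2 wins 9–0.
Measure 2–Option IV: Measure 2 6–3.
Measure 2 vs Option III: Measure 2, 6–3.
Measure 2–Plan A: Measure 2 5–4.
Measure 2–Proposal Green: Measure 2 7–2.
Proposal Red vs Option IV: Option IV, 9–0.
Proposal Red vs Option III: 4 to 5, Option III.
Proposal Red vs Plan A: Plan A, 6–3.
Proposal Red vs Proposal Green: 3 to 6, Proposal Green.
Option IV vs Option III: Option III, 5–4.
Option IV vs Plan A: Plan A, 6–3.
Option IV vs Proposal Green: 3+4 = 7 for Option IV, 2 for Proposal Green — Option IV by 7–2.
Option III vs Plan A: Plan A wins 6–3.
Option III vs Proposal Green: Option III is ranked higher on 3 ballots, Proposal Green on 6. Proposal Green wins 6–3.
Plan A vs Proposal Green: Proposal Green, 5–4.
Measure 2 defeats every rival head-to-head and is the Condorcet winner.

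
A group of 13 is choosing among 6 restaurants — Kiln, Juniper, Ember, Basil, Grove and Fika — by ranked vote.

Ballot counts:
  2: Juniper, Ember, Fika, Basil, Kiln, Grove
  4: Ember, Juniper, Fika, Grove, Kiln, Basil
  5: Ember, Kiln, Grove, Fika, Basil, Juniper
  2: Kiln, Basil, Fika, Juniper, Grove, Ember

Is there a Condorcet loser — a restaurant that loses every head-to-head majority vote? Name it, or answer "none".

Head-to-head results (13 friends):
Kiln vs Juniper: Kiln wins 7–6.
Kiln vs Ember: Kiln preferred on 2 ballots; Ember wins 11–2.
Kiln vs Basil: Kiln wins 11–2.
Kiln vs Grove: Kiln, 9–4.
Kiln vs Fika: Kiln is ranked higher on 5+2 = 7 ballots, Fika on 6. Kiln wins 7–6.
Juniper vs Ember: Ember wins 9–4.
Juniper vs Basil: Basil wins 7–6.
Juniper vs Grove: Juniper is ranked higher on 2+4+2 = 8 ballots, Grove on 5. Juniper wins 8–5.
Juniper vs Fika: 6 to 7, Fika.
Ember vs Basil: Ember wins 11–2.
Ember vs Grove: 11 to 2, Ember.
Ember vs Fika: 2+4+5 = 11 for Ember, 2 for Fika — Ember by 11–2.
Basil vs Grove: Basil preferred on 2+2 = 4 ballots; Grove wins 9–4.
Basil vs Fika: Basil is ranked higher on 2 ballots, Fika on 11. Fika wins 11–2.
Grove vs Fika: Fika wins 8–5.
Each restaurant has at least one pairwise win (Kiln beats Juniper; Juniper beats Grove; Ember beats Kiln; Basil beats Juniper; Grove beats Basil; Fika beats Juniper) — no Condorcet loser.

none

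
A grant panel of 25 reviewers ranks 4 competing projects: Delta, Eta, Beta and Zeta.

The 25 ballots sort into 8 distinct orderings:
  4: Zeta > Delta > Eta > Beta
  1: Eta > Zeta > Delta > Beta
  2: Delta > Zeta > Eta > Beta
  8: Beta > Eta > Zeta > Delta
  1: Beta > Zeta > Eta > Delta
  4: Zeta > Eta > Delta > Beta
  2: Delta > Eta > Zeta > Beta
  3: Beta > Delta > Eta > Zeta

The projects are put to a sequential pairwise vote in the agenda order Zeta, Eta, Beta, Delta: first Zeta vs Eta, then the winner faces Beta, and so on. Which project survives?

Round 1: Zeta vs Eta — 11–14, Eta advances.
Round 2: Eta vs Beta — 13–12, Eta advances.
Round 3: Eta vs Delta — 14–11, Eta advances.
The agenda winner is Eta.

Eta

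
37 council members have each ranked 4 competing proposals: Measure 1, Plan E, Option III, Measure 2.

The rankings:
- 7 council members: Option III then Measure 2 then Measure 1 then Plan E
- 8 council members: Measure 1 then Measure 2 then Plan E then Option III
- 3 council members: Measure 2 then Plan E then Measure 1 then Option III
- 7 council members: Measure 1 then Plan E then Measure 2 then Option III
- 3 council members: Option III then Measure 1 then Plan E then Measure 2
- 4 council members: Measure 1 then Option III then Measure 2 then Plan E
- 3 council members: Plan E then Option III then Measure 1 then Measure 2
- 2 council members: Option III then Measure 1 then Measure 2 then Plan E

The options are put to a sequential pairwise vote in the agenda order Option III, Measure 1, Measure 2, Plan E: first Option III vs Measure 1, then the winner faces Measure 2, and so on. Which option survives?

Measure 1

Round 1: Option III vs Measure 1 — 15–22, Measure 1 advances.
Round 2: Measure 1 vs Measure 2 — 27–10, Measure 1 advances.
Round 3: Measure 1 vs Plan E — 31–6, Measure 1 advances.
Measure 1 survives the agenda.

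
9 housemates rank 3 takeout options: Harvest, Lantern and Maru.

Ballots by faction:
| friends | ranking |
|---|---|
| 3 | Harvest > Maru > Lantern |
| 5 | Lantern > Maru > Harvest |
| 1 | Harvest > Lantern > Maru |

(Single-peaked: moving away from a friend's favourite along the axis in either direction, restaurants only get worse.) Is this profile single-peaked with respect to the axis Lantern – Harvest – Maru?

Axis positions: Lantern=1, Harvest=2, Maru=3.
Faction 1 (peak Harvest at position 2): ranking walks positions 2-3-1, expanding outward from the peak — single-peaked.
Faction 2: ranking walks positions 1-3-2; Maru is ranked above Harvest even though Harvest lies between Maru and the peak Lantern on the axis — preferences dip and rise again. Not single-peaked.
Faction 3 (peak Harvest at position 2): ranking walks positions 2-1-3, expanding outward from the peak — single-peaked.
Faction 2 violates single-peakedness, so the profile is not single-peaked on this axis.

no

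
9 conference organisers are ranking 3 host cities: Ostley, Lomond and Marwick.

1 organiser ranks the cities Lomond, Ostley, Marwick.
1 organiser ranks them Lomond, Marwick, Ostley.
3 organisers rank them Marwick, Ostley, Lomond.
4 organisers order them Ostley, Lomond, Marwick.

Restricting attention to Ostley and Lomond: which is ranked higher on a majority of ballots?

Ballots ranking Ostley above Lomond: 3 + 4 = 7.
Ballots ranking Lomond above Ostley: 9 − 7 = 2.
Ostley wins the head-to-head 7–2.

Ostley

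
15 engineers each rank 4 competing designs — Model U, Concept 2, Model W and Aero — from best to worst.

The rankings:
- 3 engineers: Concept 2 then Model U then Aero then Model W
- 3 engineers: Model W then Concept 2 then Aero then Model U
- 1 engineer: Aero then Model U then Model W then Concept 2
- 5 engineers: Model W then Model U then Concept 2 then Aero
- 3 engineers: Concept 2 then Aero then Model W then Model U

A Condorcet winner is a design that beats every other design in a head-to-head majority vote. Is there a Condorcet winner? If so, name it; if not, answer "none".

Head-to-head results (15 engineers):
Model U vs Concept 2: Concept 2 wins 9–6.
Model U–Model W: Model W 11–4.
Model U–Aero: Model U 8–7.
Concept 2 vs Model W: Model W wins 9–6.
Concept 2 vs Aero: Concept 2, 14–1.
Model W–Aero: Model W 8–7.
Model W beats each of Model U, Concept 2, Aero — Model W is the Condorcet winner.

Model W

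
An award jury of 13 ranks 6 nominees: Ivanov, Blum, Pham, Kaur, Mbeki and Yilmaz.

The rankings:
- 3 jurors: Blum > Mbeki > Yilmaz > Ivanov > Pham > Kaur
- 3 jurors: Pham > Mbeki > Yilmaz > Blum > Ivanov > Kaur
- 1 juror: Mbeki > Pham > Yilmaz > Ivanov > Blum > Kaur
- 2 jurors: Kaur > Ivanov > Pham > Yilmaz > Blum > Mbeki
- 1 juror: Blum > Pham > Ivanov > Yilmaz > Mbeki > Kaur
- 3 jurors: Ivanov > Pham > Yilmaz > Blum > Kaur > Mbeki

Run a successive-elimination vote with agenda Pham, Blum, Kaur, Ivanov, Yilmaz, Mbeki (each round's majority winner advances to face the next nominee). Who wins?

Mbeki

Round 1: Pham vs Blum — 9–4, Pham advances.
Round 2: Pham vs Kaur — 11–2, Pham advances.
Round 3: Pham vs Ivanov — 5–8, Ivanov advances.
Round 4: Ivanov vs Yilmaz — 6–7, Yilmaz advances.
Round 5: Yilmaz vs Mbeki — 6–7, Mbeki advances.
Mbeki survives the agenda.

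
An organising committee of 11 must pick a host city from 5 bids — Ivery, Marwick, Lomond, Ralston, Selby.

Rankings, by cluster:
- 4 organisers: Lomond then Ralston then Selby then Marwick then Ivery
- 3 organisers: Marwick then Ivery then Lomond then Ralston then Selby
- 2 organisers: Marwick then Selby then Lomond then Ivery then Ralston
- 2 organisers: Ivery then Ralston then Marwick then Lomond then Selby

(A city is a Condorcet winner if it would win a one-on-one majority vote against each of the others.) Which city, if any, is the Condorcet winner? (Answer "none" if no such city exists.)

Pairwise majorities:
Ivery vs Marwick: Ivery preferred on 2 ballots; Marwick wins 9–2.
Ivery vs Lomond: Ivery preferred on 3+2 = 5 ballots; Lomond wins 6–5.
Ivery vs Ralston: Ivery is ranked higher on 3+2+2 = 7 ballots, Ralston on 4. Ivery wins 7–4.
Ivery vs Selby: Selby, 6–5.
Marwick vs Lomond: Marwick, 7–4.
Marwick vs Ralston: Ralston wins 6–5.
Marwick vs Selby: 7 to 4, Marwick.
Lomond vs Ralston: Lomond, 9–2.
Lomond vs Selby: 9 to 2, Lomond.
Ralston vs Selby: 9 to 2, Ralston.
No city is unbeaten: Ivery loses to Marwick; Marwick loses to Ralston; Lomond loses to Marwick; Ralston loses to Ivery; Selby loses to Marwick. In particular Ivery → Ralston → Marwick → Ivery is a majority cycle — no Condorcet winner exists.

none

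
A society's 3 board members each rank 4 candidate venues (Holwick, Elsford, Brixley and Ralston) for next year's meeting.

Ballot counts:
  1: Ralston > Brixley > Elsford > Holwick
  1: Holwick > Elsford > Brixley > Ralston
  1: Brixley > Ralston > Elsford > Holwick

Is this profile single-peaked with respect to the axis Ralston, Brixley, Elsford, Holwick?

yes

Axis positions: Ralston=1, Brixley=2, Elsford=3, Holwick=4.
Ballot type 1 (peak Ralston at position 1): ranking walks positions 1-2-3-4, expanding outward from the peak — single-peaked.
Ballot type 2 (peak Holwick at position 4): ranking walks positions 4-3-2-1, expanding outward from the peak — single-peaked.
Ballot type 3 (peak Brixley at position 2): ranking walks positions 2-1-3-4, expanding outward from the peak — single-peaked.
Every ranking is single-peaked on this axis.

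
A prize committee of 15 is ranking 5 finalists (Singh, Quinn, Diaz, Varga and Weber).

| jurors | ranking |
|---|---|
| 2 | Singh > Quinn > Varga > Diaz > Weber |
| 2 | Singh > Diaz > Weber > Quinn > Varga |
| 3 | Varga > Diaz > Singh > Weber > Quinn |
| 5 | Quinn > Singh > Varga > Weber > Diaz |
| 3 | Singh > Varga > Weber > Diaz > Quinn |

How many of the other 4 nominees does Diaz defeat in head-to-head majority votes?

1

Diaz against each rival (15 jurors):
Diaz vs Singh: Diaz preferred on 3 ballots; Singh wins 12–3.
Diaz vs Quinn: Diaz wins 8–7.
Diaz vs Varga: Diaz preferred on 2 ballots; Varga wins 13–2.
Diaz vs Weber: Weber, 8–7.
Diaz beats Quinn; loses to Singh, Varga, Weber — 1 pairwise win.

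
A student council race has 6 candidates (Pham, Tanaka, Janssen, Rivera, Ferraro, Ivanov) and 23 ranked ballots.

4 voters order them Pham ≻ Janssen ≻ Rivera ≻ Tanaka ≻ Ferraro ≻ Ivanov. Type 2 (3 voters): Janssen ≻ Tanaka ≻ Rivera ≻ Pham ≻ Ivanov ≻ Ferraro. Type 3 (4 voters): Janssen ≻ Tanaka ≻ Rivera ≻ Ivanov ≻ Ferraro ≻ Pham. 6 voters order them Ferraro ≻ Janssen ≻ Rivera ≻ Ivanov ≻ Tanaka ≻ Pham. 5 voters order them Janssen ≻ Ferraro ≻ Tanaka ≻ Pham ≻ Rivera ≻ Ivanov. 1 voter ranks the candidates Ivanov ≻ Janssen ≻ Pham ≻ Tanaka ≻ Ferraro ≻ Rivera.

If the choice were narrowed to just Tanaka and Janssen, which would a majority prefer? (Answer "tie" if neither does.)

No ballot ranks Tanaka above Janssen: 0.
Ballots ranking Janssen above Tanaka: 23 − 0 = 23.
Janssen wins the head-to-head 23–0.

Janssen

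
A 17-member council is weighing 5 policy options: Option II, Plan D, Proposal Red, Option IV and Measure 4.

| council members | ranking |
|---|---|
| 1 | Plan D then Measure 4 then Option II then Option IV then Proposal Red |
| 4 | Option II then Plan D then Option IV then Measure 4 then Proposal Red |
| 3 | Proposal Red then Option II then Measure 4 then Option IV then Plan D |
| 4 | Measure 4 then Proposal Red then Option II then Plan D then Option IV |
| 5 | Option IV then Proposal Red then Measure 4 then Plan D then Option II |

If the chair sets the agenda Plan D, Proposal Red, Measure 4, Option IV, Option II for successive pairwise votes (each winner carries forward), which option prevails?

Round 1: Plan D vs Proposal Red — 5–12, Proposal Red advances.
Round 2: Proposal Red vs Measure 4 — 8–9, Measure 4 advances.
Round 3: Measure 4 vs Option IV — 8–9, Option IV advances.
Round 4: Option IV vs Option II — 5–12, Option II advances.
Option II survives the agenda.

Option II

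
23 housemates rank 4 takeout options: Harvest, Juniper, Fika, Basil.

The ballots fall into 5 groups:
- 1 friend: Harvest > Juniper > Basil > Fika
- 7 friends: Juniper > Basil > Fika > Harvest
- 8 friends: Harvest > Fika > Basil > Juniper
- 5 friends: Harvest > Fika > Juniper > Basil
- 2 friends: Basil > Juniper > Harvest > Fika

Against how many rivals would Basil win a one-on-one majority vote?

Basil against each rival (23 friends):
Basil vs Harvest: Basil preferred on 7+2 = 9 ballots; Harvest wins 14–9.
Basil–Juniper: Juniper 13–10.
Basil–Fika: Fika 13–10.
Basil beats no one; loses to Harvest, Juniper, Fika — 0 pairwise wins.

0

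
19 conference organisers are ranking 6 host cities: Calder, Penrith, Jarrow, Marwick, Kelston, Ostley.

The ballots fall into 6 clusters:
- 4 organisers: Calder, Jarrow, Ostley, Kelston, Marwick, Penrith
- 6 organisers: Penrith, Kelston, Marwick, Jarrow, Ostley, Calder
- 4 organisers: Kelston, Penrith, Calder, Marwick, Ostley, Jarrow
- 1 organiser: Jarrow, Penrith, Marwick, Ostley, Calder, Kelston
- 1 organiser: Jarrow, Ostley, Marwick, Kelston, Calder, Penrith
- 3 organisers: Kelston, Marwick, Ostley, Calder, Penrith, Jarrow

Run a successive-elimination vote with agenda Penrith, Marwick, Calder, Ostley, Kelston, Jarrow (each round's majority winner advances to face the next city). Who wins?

Round 1: Penrith vs Marwick — 11–8, Penrith advances.
Round 2: Penrith vs Calder — 11–8, Penrith advances.
Round 3: Penrith vs Ostley — 11–8, Penrith advances.
Round 4: Penrith vs Kelston — 7–12, Kelston advances.
Round 5: Kelston vs Jarrow — 13–6, Kelston advances.
Kelston survives the agenda.

Kelston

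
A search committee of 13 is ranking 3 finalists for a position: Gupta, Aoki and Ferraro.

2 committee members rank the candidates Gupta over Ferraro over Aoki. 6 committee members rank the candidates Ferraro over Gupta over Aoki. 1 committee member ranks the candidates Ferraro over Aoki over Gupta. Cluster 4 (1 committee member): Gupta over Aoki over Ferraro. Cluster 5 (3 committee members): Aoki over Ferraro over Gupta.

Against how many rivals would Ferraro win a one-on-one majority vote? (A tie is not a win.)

Ferraro against each rival (13 committee members):
Ferraro vs Gupta: 10 to 3, Ferraro.
Ferraro vs Aoki: 9 to 4, Ferraro.
Ferraro beats Gupta, Aoki — 2 pairwise wins.

2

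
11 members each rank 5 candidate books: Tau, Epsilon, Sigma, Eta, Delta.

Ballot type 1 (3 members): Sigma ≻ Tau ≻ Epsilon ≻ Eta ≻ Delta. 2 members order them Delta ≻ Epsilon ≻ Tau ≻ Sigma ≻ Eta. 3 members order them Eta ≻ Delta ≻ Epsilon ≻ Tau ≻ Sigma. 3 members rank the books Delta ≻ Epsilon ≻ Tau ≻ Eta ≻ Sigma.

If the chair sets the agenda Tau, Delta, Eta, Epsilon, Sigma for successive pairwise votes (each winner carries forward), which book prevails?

Round 1: Tau vs Delta — 3–8, Delta advances.
Round 2: Delta vs Eta — 5–6, Eta advances.
Round 3: Eta vs Epsilon — 3–8, Epsilon advances.
Round 4: Epsilon vs Sigma — 8–3, Epsilon advances.
Epsilon survives the agenda.

Epsilon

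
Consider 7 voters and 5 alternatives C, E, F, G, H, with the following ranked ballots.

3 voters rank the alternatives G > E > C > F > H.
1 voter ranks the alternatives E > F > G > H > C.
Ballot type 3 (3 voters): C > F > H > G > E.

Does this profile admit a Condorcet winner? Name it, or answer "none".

Head-to-head results (7 voters):
C vs E: E, 4–3.
C vs F: C wins 6–1.
C–G: G 4–3.
C vs H: C wins 6–1.
E–F: E 4–3.
E–G: G 6–1.
E–H: E 4–3.
F vs G: F, 4–3.
F vs H: F, 7–0.
G vs H: G wins 4–3.
No alternative is unbeaten: C loses to E; E loses to G; F loses to C; G loses to F; H loses to C. In particular C > F > G > C is a majority cycle — no Condorcet winner exists.

none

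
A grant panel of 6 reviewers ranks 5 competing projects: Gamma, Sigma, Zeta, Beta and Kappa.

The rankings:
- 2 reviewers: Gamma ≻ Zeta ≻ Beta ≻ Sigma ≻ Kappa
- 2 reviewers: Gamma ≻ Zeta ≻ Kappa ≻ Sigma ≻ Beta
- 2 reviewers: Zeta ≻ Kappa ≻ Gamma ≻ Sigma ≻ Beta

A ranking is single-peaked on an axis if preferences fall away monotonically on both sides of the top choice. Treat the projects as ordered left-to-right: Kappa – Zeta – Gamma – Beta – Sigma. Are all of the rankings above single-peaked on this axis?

no

Axis positions: Kappa=1, Zeta=2, Gamma=3, Beta=4, Sigma=5.
Cluster 1 (peak Gamma at position 3): ranking walks positions 3-2-4-5-1, expanding outward from the peak — single-peaked.
Cluster 2: ranking walks positions 3-2-1-5-4; Sigma is ranked above Beta even though Beta lies between Sigma and the peak Gamma on the axis — preferences dip and rise again. Not single-peaked.
Cluster 3: ranking walks positions 2-1-3-5-4; Sigma is ranked above Beta even though Beta lies between Sigma and the peak Zeta on the axis — preferences dip and rise again. Not single-peaked.
Cluster 2 violates single-peakedness, so the profile is not single-peaked on this axis.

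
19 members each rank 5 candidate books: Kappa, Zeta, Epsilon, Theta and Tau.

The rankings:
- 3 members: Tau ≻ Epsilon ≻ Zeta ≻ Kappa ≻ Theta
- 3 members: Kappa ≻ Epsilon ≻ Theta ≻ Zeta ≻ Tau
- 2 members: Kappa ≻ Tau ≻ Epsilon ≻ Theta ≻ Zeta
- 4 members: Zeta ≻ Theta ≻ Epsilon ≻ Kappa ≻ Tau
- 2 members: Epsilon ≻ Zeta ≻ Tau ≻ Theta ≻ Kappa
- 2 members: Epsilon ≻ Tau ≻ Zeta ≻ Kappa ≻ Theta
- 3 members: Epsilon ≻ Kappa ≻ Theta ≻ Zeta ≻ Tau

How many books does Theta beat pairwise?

1

Theta against each rival (19 members):
Theta vs Kappa: Theta preferred on 4+2 = 6 ballots; Kappa wins 13–6.
Theta vs Zeta: Theta preferred on 3+2+3 = 8 ballots; Zeta wins 11–8.
Theta–Epsilon: Epsilon 15–4.
Theta vs Tau: Theta preferred on 3+4+3 = 10 ballots; Theta wins 10–9.
Theta beats Tau; loses to Kappa, Zeta, Epsilon — 1 pairwise win.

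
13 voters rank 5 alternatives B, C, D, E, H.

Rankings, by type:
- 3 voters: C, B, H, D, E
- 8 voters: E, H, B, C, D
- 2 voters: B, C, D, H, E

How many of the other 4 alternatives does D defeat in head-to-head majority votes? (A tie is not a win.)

0

D against each rival (13 voters):
D vs B: B, 13–0.
D vs C: 0 for D, 13 for C — C by 13–0.
D vs E: 3+2 = 5 for D, 8 for E — E by 8–5.
D vs H: H wins 11–2.
D beats no one; loses to B, C, E, H — 0 pairwise wins.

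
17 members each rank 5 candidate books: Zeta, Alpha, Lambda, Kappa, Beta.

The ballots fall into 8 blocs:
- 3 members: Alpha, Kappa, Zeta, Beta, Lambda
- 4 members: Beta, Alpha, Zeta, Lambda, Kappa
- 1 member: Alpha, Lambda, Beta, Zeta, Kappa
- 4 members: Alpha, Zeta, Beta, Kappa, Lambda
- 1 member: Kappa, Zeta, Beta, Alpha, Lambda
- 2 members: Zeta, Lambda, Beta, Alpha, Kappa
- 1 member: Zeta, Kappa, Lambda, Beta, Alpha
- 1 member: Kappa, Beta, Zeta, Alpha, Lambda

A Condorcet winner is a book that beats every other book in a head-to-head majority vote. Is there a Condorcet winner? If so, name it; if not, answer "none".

Check each pair by majority over 17 ballots:
Zeta vs Alpha: Alpha wins 12–5.
Zeta vs Lambda: 16 to 1, Zeta.
Zeta–Kappa: Zeta 12–5.
Zeta vs Beta: Zeta, 11–6.
Alpha–Lambda: Alpha 14–3.
Alpha–Kappa: Alpha 14–3.
Alpha vs Beta: Beta wins 9–8.
Lambda vs Kappa: Lambda is ranked higher on 4+1+2 = 7 ballots, Kappa on 10. Kappa wins 10–7.
Lambda vs Beta: Beta, 13–4.
Kappa–Beta: Beta 11–6.
No book is unbeaten: Zeta loses to Alpha; Alpha loses to Beta; Lambda loses to Zeta; Kappa loses to Zeta; Beta loses to Zeta. In particular Zeta beats Beta beats Alpha beats Zeta is a majority cycle — no Condorcet winner exists.

none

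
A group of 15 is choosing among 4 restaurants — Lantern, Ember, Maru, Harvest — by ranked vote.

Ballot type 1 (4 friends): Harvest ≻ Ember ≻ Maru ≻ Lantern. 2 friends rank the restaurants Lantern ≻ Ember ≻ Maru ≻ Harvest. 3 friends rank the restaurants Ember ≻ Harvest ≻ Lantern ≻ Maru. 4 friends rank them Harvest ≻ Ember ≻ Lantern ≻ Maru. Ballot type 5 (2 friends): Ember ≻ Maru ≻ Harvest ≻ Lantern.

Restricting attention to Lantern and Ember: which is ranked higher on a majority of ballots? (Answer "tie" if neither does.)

Ember

Ballots ranking Lantern above Ember: 2.
Ballots ranking Ember above Lantern: 15 − 2 = 13.
Ember wins the head-to-head 13–2.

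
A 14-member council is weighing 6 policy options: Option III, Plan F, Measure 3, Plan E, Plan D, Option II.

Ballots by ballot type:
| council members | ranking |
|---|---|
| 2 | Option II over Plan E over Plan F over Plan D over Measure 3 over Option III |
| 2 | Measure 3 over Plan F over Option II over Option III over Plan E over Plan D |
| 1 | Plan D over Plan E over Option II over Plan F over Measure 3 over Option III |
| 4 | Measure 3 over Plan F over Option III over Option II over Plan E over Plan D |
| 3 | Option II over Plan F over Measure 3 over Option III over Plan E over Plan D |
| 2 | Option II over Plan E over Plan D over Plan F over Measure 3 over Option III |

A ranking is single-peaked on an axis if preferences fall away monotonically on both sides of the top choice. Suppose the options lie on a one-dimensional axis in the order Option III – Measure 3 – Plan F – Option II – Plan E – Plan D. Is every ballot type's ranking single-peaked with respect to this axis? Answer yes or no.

Axis positions: Option III=1, Measure 3=2, Plan F=3, Option II=4, Plan E=5, Plan D=6.
Ballot type 1 (peak Option II at position 4): ranking walks positions 4-5-3-6-2-1, expanding outward from the peak — single-peaked.
Ballot type 2 (peak Measure 3 at position 2): ranking walks positions 2-3-4-1-5-6, expanding outward from the peak — single-peaked.
Ballot type 3 (peak Plan D at position 6): ranking walks positions 6-5-4-3-2-1, expanding outward from the peak — single-peaked.
Ballot type 4 (peak Measure 3 at position 2): ranking walks positions 2-3-1-4-5-6, expanding outward from the peak — single-peaked.
Ballot type 5 (peak Option II at position 4): ranking walks positions 4-3-2-1-5-6, expanding outward from the peak — single-peaked.
Ballot type 6 (peak Option II at position 4): ranking walks positions 4-5-6-3-2-1, expanding outward from the peak — single-peaked.
Every ranking is single-peaked on this axis.

yes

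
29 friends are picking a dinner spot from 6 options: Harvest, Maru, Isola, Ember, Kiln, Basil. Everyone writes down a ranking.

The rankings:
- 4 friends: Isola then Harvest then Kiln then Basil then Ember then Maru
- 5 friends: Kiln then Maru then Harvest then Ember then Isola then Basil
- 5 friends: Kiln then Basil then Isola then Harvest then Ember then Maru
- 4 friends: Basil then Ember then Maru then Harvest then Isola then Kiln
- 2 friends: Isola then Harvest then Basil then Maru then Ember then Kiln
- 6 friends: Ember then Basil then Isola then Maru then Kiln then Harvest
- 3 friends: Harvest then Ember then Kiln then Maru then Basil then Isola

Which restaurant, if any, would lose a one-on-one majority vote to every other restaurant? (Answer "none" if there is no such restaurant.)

Pairwise majorities:
Harvest vs Maru: Harvest is ranked higher on 4+5+2+3 = 14 ballots, Maru on 15. Maru wins 15–14.
Harvest vs Isola: 12 to 17, Isola.
Harvest–Ember: Harvest 19–10.
Harvest vs Kiln: Kiln wins 16–13.
Harvest vs Basil: Basil wins 15–14.
Maru–Isola: Isola 17–12.
Maru vs Ember: 7 to 22, Ember.
Maru vs Kiln: Kiln, 17–12.
Maru vs Basil: Basil wins 21–8.
Isola–Ember: Ember 18–11.
Isola–Kiln: Isola 16–13.
Isola vs Basil: Basil wins 18–11.
Ember–Kiln: Ember 15–14.
Ember vs Basil: Basil, 15–14.
Kiln vs Basil: Kiln wins 17–12.
Each restaurant has at least one pairwise win (Harvest beats Ember; Maru beats Harvest; Isola beats Harvest; Ember beats Maru; Kiln beats Harvest; Basil beats Harvest) — no Condorcet loser.

none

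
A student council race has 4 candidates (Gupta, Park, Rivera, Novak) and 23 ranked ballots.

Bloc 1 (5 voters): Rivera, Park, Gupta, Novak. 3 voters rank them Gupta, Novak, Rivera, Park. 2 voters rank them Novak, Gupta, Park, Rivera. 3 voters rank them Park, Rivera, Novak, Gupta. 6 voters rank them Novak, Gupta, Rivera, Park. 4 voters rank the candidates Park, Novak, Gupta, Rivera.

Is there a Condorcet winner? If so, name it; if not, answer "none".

Check each pair by majority over 23 ballots:
Gupta vs Park: Park, 12–11.
Gupta vs Rivera: Gupta wins 15–8.
Gupta vs Novak: Novak, 15–8.
Park vs Rivera: Rivera wins 14–9.
Park vs Novak: Park, 12–11.
Rivera vs Novak: Novak, 15–8.
Each candidate drops at least one matchup (Gupta loses to Park; Park loses to Rivera; Rivera loses to Gupta; Novak loses to Park); the cycle Gupta beats Rivera beats Park beats Gupta rules out a Condorcet winner.

none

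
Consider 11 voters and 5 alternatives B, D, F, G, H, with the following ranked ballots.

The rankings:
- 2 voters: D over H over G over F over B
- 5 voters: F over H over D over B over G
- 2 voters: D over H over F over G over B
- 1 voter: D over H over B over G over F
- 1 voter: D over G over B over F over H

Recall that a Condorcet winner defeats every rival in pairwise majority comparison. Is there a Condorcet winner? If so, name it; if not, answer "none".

Head-to-head results (11 voters):
B vs D: D, 11–0.
B vs F: 1+1 = 2 for B, 9 for F — F by 9–2.
B–G: B 6–5.
B vs H: B preferred on 1 ballot; H wins 10–1.
D–F: D 6–5.
D vs G: 2+5+2+1+1 = 11 for D, 0 for G — D by 11–0.
D vs H: 6 to 5, D.
F vs G: F wins 7–4.
F vs H: F wins 6–5.
G vs H: G preferred on 1 ballot; H wins 10–1.
D wins every pairwise contest, so D is the Condorcet winner.

D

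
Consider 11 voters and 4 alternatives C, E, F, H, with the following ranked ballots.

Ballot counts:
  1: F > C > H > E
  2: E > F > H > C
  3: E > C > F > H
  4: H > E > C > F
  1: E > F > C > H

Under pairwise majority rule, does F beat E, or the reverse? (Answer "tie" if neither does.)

E

Ballots ranking F above E: 1.
Ballots ranking E above F: 11 − 1 = 10.
E wins the head-to-head 10–1.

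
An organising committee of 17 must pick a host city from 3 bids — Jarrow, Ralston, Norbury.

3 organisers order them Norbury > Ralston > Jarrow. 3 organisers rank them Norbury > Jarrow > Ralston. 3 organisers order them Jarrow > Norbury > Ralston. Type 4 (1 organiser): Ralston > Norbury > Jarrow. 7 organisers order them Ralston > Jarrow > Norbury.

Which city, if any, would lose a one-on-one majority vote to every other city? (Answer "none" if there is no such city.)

none

Pairwise majorities:
Jarrow vs Ralston: Ralston, 11–6.
Jarrow vs Norbury: Jarrow, 10–7.
Ralston vs Norbury: 8 to 9, Norbury.
Each city has at least one pairwise win (Jarrow beats Norbury; Ralston beats Jarrow; Norbury beats Ralston) — no Condorcet loser.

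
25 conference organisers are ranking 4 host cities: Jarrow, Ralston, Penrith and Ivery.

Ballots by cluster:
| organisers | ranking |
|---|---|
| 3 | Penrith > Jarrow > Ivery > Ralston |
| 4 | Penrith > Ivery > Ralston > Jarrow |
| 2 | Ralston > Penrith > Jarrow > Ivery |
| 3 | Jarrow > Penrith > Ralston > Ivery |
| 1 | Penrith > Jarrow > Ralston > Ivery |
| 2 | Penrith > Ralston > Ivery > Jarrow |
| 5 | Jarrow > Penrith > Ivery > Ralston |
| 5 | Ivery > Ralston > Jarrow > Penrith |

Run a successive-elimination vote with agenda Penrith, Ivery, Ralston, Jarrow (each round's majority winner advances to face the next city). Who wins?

Round 1: Penrith vs Ivery — 20–5, Penrith advances.
Round 2: Penrith vs Ralston — 18–7, Penrith advances.
Round 3: Penrith vs Jarrow — 12–13, Jarrow advances.
The agenda winner is Jarrow.

Jarrow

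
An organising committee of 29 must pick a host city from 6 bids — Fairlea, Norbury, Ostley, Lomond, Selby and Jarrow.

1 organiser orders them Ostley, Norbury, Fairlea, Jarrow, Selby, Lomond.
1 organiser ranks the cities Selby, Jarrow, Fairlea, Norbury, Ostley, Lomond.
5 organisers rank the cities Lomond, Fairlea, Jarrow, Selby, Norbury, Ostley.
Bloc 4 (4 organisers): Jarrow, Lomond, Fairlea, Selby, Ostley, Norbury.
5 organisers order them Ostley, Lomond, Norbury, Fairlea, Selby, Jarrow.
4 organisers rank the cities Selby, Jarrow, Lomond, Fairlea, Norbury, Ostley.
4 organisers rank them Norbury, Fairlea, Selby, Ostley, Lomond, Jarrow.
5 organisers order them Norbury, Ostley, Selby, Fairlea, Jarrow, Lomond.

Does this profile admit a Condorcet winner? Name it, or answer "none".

none

Pairwise majorities:
Fairlea vs Norbury: Fairlea preferred on 1+5+4+4 = 14 ballots; Norbury wins 15–14.
Fairlea vs Ostley: 1+5+4+4+4 = 18 for Fairlea, 11 for Ostley — Fairlea by 18–11.
Fairlea vs Lomond: 1+1+4+5 = 11 for Fairlea, 18 for Lomond — Lomond by 18–11.
Fairlea vs Selby: 1+5+4+5+4 = 19 for Fairlea, 10 for Selby — Fairlea by 19–10.
Fairlea vs Jarrow: 20 to 9, Fairlea.
Norbury vs Ostley: Norbury preferred on 1+5+4+4+5 = 19 ballots; Norbury wins 19–10.
Norbury vs Lomond: 11 to 18, Lomond.
Norbury vs Selby: Norbury preferred on 1+5+4+5 = 15 ballots; Norbury wins 15–14.
Norbury vs Jarrow: 1+5+4+5 = 15 for Norbury, 14 for Jarrow — Norbury by 15–14.
Ostley vs Lomond: 16 to 13, Ostley.
Ostley vs Selby: Ostley is ranked higher on 1+5+5 = 11 ballots, Selby on 18. Selby wins 18–11.
Ostley vs Jarrow: 15 to 14, Ostley.
Lomond vs Selby: 14 to 15, Selby.
Lomond vs Jarrow: 14 to 15, Jarrow.
Selby vs Jarrow: 1+5+4+4+5 = 19 for Selby, 10 for Jarrow — Selby by 19–10.
Each city drops at least one matchup (Fairlea loses to Norbury; Norbury loses to Lomond; Ostley loses to Fairlea; Lomond loses to Ostley; Selby loses to Fairlea; Jarrow loses to Fairlea); the cycle Fairlea → Ostley → Lomond → Fairlea rules out a Condorcet winner.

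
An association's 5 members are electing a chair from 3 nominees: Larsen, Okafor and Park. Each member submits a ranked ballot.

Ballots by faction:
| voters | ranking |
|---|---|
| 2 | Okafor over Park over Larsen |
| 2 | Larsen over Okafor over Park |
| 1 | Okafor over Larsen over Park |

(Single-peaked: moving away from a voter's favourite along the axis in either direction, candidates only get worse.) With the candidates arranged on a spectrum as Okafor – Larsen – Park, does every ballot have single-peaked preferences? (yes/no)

no

Axis positions: Okafor=1, Larsen=2, Park=3.
Faction 1: ranking walks positions 1-3-2; Park is ranked above Larsen even though Larsen lies between Park and the peak Okafor on the axis — preferences dip and rise again. Not single-peaked.
Faction 2 (peak Larsen at position 2): ranking walks positions 2-1-3, expanding outward from the peak — single-peaked.
Faction 3 (peak Okafor at position 1): ranking walks positions 1-2-3, expanding outward from the peak — single-peaked.
Faction 1 violates single-peakedness, so the profile is not single-peaked on this axis.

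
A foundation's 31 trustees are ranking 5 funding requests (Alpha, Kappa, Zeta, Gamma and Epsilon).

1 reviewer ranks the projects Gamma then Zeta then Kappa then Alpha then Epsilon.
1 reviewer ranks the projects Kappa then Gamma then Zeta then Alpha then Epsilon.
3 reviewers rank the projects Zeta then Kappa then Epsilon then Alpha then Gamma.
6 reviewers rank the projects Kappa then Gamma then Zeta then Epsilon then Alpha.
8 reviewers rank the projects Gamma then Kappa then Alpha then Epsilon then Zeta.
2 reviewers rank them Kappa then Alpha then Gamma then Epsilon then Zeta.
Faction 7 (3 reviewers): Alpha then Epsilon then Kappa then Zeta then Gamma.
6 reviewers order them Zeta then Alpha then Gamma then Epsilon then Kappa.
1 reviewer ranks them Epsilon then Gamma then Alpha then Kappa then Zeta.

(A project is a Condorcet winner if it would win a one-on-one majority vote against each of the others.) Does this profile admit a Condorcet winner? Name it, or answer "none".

Gamma

Pairwise majorities:
Alpha vs Kappa: Kappa wins 21–10.
Alpha vs Zeta: Zeta wins 17–14.
Alpha–Gamma: Gamma 17–14.
Alpha–Epsilon: Alpha 21–10.
Kappa vs Zeta: Kappa wins 21–10.
Kappa–Gamma: Gamma 16–15.
Kappa vs Epsilon: Kappa, 21–10.
Zeta vs Gamma: Gamma, 19–12.
Zeta vs Epsilon: Zeta, 17–14.
Gamma–Epsilon: Gamma 24–7.
Only Gamma has no losses; Gamma is the Condorcet winner.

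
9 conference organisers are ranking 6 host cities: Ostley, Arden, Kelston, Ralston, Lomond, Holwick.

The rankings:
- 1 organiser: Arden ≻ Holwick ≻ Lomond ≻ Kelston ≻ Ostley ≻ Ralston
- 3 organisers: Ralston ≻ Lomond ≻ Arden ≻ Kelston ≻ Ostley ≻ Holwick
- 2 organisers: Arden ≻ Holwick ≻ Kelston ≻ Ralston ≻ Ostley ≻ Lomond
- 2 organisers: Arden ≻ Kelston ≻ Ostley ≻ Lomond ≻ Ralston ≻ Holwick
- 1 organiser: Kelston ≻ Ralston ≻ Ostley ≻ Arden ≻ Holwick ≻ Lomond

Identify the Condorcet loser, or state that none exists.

Head-to-head results (9 organisers):
Ostley vs Arden: Arden, 8–1.
Ostley vs Kelston: Kelston, 9–0.
Ostley vs Ralston: Ralston, 6–3.
Ostley vs Lomond: 2+2+1 = 5 for Ostley, 4 for Lomond — Ostley by 5–4.
Ostley–Holwick: Ostley 6–3.
Arden vs Kelston: Arden, 8–1.
Arden vs Ralston: Arden preferred on 1+2+2 = 5 ballots; Arden wins 5–4.
Arden–Lomond: Arden 6–3.
Arden vs Holwick: 9 to 0, Arden.
Kelston vs Ralston: Kelston is ranked higher on 1+2+2+1 = 6 ballots, Ralston on 3. Kelston wins 6–3.
Kelston vs Lomond: Kelston is ranked higher on 2+2+1 = 5 ballots, Lomond on 4. Kelston wins 5–4.
Kelston vs Holwick: 6 to 3, Kelston.
Ralston vs Lomond: 6 to 3, Ralston.
Ralston vs Holwick: Ralston wins 6–3.
Lomond vs Holwick: Lomond is ranked higher on 3+2 = 5 ballots, Holwick on 4. Lomond wins 5–4.
Holwick is beaten in every head-to-head and is the Condorcet loser.

Holwick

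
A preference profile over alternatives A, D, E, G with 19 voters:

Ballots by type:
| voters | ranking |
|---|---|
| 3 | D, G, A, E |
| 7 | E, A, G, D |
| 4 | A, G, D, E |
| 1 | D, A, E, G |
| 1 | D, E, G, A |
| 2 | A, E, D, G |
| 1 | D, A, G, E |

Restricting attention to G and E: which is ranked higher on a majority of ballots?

E

Ballots ranking G above E: 3 + 4 + 1 = 8.
Ballots ranking E above G: 19 − 8 = 11.
E wins the head-to-head 11–8.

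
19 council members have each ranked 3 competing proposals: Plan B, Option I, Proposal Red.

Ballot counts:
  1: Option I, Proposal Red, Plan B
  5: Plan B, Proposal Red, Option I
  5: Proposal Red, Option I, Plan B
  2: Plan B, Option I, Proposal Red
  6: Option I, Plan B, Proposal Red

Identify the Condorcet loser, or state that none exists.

none

Pairwise majorities:
Plan B–Option I: Option I 12–7.
Plan B–Proposal Red: Plan B 13–6.
Option I vs Proposal Red: Option I preferred on 1+2+6 = 9 ballots; Proposal Red wins 10–9.
Every option wins at least one matchup (Plan B beats Proposal Red; Option I beats Plan B; Proposal Red beats Option I), so there is no Condorcet loser.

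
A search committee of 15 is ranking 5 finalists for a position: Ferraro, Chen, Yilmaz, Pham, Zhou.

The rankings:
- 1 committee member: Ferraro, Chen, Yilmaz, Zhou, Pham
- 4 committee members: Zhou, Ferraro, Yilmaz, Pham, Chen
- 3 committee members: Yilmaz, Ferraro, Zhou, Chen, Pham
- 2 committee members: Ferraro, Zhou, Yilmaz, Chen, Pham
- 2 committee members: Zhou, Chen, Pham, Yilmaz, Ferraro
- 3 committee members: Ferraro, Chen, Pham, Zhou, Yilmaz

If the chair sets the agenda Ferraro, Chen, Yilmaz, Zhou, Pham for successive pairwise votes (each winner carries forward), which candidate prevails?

Ferraro

Round 1: Ferraro vs Chen — 13–2, Ferraro advances.
Round 2: Ferraro vs Yilmaz — 10–5, Ferraro advances.
Round 3: Ferraro vs Zhou — 9–6, Ferraro advances.
Round 4: Ferraro vs Pham — 13–2, Ferraro advances.
The agenda winner is Ferraro.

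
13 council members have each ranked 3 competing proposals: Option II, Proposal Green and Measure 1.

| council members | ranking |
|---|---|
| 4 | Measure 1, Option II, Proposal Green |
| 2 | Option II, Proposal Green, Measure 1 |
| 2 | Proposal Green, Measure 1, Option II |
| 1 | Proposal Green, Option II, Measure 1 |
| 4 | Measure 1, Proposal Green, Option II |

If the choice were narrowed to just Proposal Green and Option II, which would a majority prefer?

Proposal Green

Ballots ranking Proposal Green above Option II: 2 + 1 + 4 = 7.
Ballots ranking Option II above Proposal Green: 13 − 7 = 6.
Proposal Green wins the head-to-head 7–6.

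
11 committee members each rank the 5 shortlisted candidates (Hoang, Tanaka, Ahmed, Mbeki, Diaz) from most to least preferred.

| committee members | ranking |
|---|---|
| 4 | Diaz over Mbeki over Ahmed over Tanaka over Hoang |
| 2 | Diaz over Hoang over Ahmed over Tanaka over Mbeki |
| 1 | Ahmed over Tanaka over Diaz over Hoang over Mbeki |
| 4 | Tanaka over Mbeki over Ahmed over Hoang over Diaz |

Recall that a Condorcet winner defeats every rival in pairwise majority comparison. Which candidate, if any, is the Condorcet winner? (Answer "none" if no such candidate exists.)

Diaz

Pairwise majorities:
Hoang vs Tanaka: 2 for Hoang, 9 for Tanaka — Tanaka by 9–2.
Hoang vs Ahmed: Hoang preferred on 2 ballots; Ahmed wins 9–2.
Hoang vs Mbeki: Hoang is ranked higher on 2+1 = 3 ballots, Mbeki on 8. Mbeki wins 8–3.
Hoang vs Diaz: Hoang preferred on 4 ballots; Diaz wins 7–4.
Tanaka vs Ahmed: Tanaka preferred on 4 ballots; Ahmed wins 7–4.
Tanaka vs Mbeki: 7 to 4, Tanaka.
Tanaka vs Diaz: 5 to 6, Diaz.
Ahmed vs Mbeki: Ahmed is ranked higher on 2+1 = 3 ballots, Mbeki on 8. Mbeki wins 8–3.
Ahmed vs Diaz: 5 to 6, Diaz.
Mbeki vs Diaz: 4 for Mbeki, 7 for Diaz — Diaz by 7–4.
Diaz wins every pairwise contest, so Diaz is the Condorcet winner.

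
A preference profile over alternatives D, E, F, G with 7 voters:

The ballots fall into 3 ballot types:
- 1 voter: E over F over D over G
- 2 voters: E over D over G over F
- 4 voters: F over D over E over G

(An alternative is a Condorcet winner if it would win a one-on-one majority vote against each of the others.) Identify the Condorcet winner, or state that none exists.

Head-to-head results (7 voters):
D vs E: D, 4–3.
D–F: F 5–2.
D vs G: D, 7–0.
E vs F: F wins 4–3.
E–G: E 7–0.
F–G: F 5–2.
F beats each of D, E, G — F is the Condorcet winner.

F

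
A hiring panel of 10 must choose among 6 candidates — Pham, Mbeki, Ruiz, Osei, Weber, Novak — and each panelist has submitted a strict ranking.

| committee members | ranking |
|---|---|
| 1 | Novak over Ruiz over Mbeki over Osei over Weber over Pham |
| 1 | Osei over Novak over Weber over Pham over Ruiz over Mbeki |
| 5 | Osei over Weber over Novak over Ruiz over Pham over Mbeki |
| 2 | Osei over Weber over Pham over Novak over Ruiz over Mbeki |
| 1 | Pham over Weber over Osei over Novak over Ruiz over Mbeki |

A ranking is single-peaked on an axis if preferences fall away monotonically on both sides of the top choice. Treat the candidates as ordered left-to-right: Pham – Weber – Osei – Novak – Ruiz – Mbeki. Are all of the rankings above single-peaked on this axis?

yes

Axis positions: Pham=1, Weber=2, Osei=3, Novak=4, Ruiz=5, Mbeki=6.
Faction 1 (peak Novak at position 4): ranking walks positions 4-5-6-3-2-1, expanding outward from the peak — single-peaked.
Faction 2 (peak Osei at position 3): ranking walks positions 3-4-2-1-5-6, expanding outward from the peak — single-peaked.
Faction 3 (peak Osei at position 3): ranking walks positions 3-2-4-5-1-6, expanding outward from the peak — single-peaked.
Faction 4 (peak Osei at position 3): ranking walks positions 3-2-1-4-5-6, expanding outward from the peak — single-peaked.
Faction 5 (peak Pham at position 1): ranking walks positions 1-2-3-4-5-6, expanding outward from the peak — single-peaked.
Every ranking is single-peaked on this axis.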